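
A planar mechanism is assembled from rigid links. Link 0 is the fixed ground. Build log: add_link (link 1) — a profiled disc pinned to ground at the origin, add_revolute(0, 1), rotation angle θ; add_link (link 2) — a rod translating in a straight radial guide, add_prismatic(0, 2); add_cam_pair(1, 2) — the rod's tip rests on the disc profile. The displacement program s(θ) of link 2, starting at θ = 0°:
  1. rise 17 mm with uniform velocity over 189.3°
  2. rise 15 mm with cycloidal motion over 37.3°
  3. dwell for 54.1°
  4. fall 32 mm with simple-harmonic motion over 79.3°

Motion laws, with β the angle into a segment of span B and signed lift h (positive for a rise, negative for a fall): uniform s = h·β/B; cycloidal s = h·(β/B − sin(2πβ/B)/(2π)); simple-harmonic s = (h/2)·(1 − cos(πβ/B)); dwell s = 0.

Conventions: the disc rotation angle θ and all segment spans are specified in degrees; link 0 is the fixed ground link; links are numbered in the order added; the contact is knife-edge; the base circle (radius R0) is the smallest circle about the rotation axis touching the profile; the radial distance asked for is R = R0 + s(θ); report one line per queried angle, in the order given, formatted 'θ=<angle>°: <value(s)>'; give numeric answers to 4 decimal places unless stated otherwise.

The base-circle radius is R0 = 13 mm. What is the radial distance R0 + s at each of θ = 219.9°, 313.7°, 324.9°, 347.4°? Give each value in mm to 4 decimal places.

seg 1 [0°–189.3°] uniform, h=17: full span → s += 17 → s = 17.0000
seg 2 [189.3°–226.6°] cycloidal, h=15: θ=219.9° here. β=30.6, B=37.3. 15·(0.8204 − sin(2π·0.8204)/(2π)) = 14.4633 → s = 31.4633
seg 2 [189.3°–226.6°] cycloidal, h=15: full span → s += 15 → s = 32.0000
seg 3 [226.6°–280.7°] dwell: s stays 32.0000
seg 4 [280.7°–360°] simple-harmonic, h=-32: θ=313.7° here. β=33, B=79.3. -32/2·(1 − cos(π·0.4161)) = -11.8334 → s = 20.1666
seg 4 [280.7°–360°] simple-harmonic, h=-32: θ=324.9° here. β=44.2, B=79.3. -32/2·(1 − cos(π·0.5574)) = -18.8685 → s = 13.1315
seg 4 [280.7°–360°] simple-harmonic, h=-32: θ=347.4° here. β=66.7, B=79.3. -32/2·(1 − cos(π·0.8411)) = -30.0477 → s = 1.9523
θ=219.9°: R = R0 + s = 13 + 31.4633 = 44.4633
θ=313.7°: R = R0 + s = 13 + 20.1666 = 33.1666
θ=324.9°: R = R0 + s = 13 + 13.1315 = 26.1315
θ=347.4°: R = R0 + s = 13 + 1.9523 = 14.9523

θ=219.9°: 44.4633
θ=313.7°: 33.1666
θ=324.9°: 26.1315
θ=347.4°: 14.9523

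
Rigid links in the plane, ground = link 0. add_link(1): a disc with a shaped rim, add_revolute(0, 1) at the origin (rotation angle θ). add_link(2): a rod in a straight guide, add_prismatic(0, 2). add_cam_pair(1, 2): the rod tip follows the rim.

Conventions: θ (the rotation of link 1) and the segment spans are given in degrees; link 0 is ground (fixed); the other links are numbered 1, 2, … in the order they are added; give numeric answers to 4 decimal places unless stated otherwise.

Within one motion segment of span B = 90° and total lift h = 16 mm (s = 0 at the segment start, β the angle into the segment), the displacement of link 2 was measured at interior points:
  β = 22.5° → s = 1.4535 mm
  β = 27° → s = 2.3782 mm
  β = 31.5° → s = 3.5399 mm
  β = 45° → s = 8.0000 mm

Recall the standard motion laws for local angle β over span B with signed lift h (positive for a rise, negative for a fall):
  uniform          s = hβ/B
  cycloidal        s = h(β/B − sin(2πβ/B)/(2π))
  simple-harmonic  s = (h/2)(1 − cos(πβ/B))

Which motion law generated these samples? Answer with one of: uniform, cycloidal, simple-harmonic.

candidates at β/B = r: uniform s = h·r (linear in β); cycloidal s = h·(r − sin(2πr)/(2π)); simple-harmonic s = (h/2)(1 − cos(πr))
β=22.5°: printed 1.4535 | uniform 4.0000, cycloidal 1.4535, simple-harmonic 2.3431
β=27°: printed 2.3782 | uniform 4.8000, cycloidal 2.3782, simple-harmonic 3.2977
β=31.5°: printed 3.5399 | uniform 5.6000, cycloidal 3.5399, simple-harmonic 4.3681
β=45°: printed 8.0000 | uniform 8.0000, cycloidal 8.0000, simple-harmonic 8.0000
only one law matches every sample → cycloidal

cycloidal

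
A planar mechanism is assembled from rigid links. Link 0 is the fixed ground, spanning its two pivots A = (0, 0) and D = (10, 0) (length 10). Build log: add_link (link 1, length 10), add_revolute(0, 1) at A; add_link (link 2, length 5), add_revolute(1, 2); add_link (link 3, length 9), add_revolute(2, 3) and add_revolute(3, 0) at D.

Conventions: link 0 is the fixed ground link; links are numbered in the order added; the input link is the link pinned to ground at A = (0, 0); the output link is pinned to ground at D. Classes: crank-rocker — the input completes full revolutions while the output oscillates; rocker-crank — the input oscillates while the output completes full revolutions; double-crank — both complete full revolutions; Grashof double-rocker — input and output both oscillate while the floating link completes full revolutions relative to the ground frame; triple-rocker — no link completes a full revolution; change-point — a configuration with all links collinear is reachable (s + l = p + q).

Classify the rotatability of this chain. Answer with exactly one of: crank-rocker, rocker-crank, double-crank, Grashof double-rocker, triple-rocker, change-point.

lengths: ground=10, input=10, coupler=5, output=9
sorted: s=5 (shortest), l=10 (longest), p+q=19
s + l = 15 vs p + q = 19
s + l < p + q (Grashof) with shortest = coupler link → Grashof double-rocker

Grashof double-rocker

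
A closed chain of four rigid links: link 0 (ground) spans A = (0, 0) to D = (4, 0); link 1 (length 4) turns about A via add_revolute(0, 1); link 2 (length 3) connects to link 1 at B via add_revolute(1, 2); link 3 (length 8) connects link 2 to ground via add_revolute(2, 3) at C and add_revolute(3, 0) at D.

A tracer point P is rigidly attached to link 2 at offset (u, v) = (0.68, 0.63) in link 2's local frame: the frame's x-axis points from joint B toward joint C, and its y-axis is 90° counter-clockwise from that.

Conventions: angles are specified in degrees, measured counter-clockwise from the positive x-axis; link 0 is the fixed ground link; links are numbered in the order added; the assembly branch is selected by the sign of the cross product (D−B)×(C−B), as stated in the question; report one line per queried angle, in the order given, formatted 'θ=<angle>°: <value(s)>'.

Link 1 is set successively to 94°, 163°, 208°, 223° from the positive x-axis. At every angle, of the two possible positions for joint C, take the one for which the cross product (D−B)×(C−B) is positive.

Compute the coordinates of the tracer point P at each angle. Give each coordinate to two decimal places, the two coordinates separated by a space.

A=(0,0), D=(4.00,0)
θ=94°: B = A + 4.00·(cos94°, sin94°) = (-0.2790, 3.9903)
θ=94°: |BD| = 5.8508
θ=94°: circle(B,3.00) ∩ circle(D,8.00): a=-1.7748, h=2.4187
θ=94°:   candidates: C₊=(0.0725,6.9696) cross=14.151; C₋=(-3.2266,3.4317) cross=-14.151
θ=94°:   branch + wants cross > 0 → take C=(0.0725,6.9696) (cross=14.151)
θ=94°: ex = (C−B)/|BC| = (0.1172,0.9931); ey = (-0.9931,0.1172)
θ=94°: P = B + 0.68·ex + 0.63·ey = (-0.8250,4.7394)
θ=163°: B = A + 4.00·(cos163°, sin163°) = (-3.8252, 1.1695)
θ=163°: |BD| = 7.9121
θ=163°: circle(B,3.00) ∩ circle(D,8.00): a=0.4804, h=2.9613
θ=163°:   candidates: C₊=(-2.9124,4.0272) cross=23.430; C₋=(-3.7878,-1.8303) cross=-23.430
θ=163°:   branch + wants cross > 0 → take C=(-2.9124,4.0272) (cross=23.430)
θ=163°: ex = (C−B)/|BC| = (0.3043,0.9526); ey = (-0.9526,0.3043)
θ=163°: P = B + 0.68·ex + 0.63·ey = (-4.2184,2.0089)
θ=208°: B = A + 4.00·(cos208°, sin208°) = (-3.5318, -1.8779)
θ=208°: |BD| = 7.7624
θ=208°: circle(B,3.00) ∩ circle(D,8.00): a=0.3384, h=2.9808
θ=208°:   candidates: C₊=(-3.9245,1.0963) cross=23.138; C₋=(-2.4823,-4.6883) cross=-23.138
θ=208°:   branch + wants cross > 0 → take C=(-3.9245,1.0963) (cross=23.138)
θ=208°: ex = (C−B)/|BC| = (-0.1309,0.9914); ey = (-0.9914,-0.1309)
θ=208°: P = B + 0.68·ex + 0.63·ey = (-4.2454,-1.2862)
θ=223°: B = A + 4.00·(cos223°, sin223°) = (-2.9254, -2.7280)
θ=223°: |BD| = 7.4433
θ=223°: circle(B,3.00) ∩ circle(D,8.00): a=0.0271, h=2.9999
θ=223°:   candidates: C₊=(-3.9997,0.0731) cross=22.329; C₋=(-1.8007,-5.5092) cross=-22.329
θ=223°:   branch + wants cross > 0 → take C=(-3.9997,0.0731) (cross=22.329)
θ=223°: ex = (C−B)/|BC| = (-0.3581,0.9337); ey = (-0.9337,-0.3581)
θ=223°: P = B + 0.68·ex + 0.63·ey = (-3.7571,-2.3187)

θ=94°: -0.82 4.74
θ=163°: -4.22 2.01
θ=208°: -4.25 -1.29
θ=223°: -3.76 -2.32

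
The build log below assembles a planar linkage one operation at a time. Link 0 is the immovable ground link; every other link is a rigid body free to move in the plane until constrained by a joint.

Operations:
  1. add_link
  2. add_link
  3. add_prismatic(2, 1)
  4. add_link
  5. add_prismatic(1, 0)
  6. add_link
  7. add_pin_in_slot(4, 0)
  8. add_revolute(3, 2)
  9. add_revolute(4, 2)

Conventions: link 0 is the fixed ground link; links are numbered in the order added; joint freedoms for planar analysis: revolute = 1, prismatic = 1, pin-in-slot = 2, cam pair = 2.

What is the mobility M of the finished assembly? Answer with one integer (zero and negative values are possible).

(L,J1,J2)=(1,0,0); link0 fixed
link1: (2,0,0)
link2: (3,0,0)
P 2-1 [J1]: (3,1,0)
link3: (4,1,0)
P 1-0 [J1]: (4,2,0)
link4: (5,2,0)
PS 4-0 [J2]: (5,2,1)
R 3-2 [J1]: (5,3,1)
R 4-2 [J1]: (5,4,1)
Grübler: 3·4 − 2·4 − 1 = 3

M = 3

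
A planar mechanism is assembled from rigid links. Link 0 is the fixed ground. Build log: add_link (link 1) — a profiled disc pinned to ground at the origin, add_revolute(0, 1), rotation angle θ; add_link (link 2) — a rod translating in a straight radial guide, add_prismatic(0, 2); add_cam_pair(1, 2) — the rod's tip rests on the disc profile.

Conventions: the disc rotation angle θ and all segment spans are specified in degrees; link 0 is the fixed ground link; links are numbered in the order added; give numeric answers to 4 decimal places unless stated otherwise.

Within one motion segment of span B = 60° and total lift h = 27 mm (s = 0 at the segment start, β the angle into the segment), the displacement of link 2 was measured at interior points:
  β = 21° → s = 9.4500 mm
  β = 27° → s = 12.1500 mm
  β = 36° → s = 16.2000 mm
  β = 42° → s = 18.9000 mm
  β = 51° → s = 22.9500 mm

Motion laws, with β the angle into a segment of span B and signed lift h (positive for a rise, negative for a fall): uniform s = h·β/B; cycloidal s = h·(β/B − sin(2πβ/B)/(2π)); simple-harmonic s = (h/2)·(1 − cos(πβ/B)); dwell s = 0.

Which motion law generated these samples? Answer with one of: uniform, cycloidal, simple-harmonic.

candidates at β/B = r: uniform s = h·r (linear in β); cycloidal s = h·(r − sin(2πr)/(2π)); simple-harmonic s = (h/2)(1 − cos(πr))
β=21°: printed 9.4500 | uniform 9.4500, cycloidal 5.9735, simple-harmonic 7.3711
β=27°: printed 12.1500 | uniform 12.1500, cycloidal 10.8221, simple-harmonic 11.3881
β=36°: printed 16.2000 | uniform 16.2000, cycloidal 18.7258, simple-harmonic 17.6717
β=42°: printed 18.9000 | uniform 18.9000, cycloidal 22.9869, simple-harmonic 21.4351
β=51°: printed 22.9500 | uniform 22.9500, cycloidal 26.4265, simple-harmonic 25.5286
only one law matches every sample → uniform

uniform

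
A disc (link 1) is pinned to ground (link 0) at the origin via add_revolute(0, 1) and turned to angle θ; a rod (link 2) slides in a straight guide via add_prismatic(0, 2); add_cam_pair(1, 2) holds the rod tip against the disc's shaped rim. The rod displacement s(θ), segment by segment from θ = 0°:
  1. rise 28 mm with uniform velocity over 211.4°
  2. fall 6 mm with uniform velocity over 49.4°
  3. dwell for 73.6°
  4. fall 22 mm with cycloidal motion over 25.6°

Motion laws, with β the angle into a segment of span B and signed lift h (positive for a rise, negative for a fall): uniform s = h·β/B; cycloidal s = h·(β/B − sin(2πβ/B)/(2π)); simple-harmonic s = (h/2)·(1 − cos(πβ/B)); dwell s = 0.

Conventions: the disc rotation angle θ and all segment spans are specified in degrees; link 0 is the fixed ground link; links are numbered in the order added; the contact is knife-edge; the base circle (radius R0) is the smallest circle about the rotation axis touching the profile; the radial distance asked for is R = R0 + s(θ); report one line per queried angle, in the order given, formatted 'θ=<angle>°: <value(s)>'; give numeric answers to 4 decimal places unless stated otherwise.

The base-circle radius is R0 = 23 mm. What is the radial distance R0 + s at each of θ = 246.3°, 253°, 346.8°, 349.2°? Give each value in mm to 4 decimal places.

segment 1 (0° to 211.4°, uniform, h = 28) is passed completely: s = 0.0000 + (28) = 28.0000
θ = 246.3° falls in segment 2 (211.4° to 260.8°, uniform, h = -6): β = 246.3 − 211.4 = 34.9°, B = 49.4°; Δs = -6·34.9/49.4 = -4.2389; s = 28.0000 − 4.2389 = 23.7611
θ = 253° falls in segment 2 (211.4° to 260.8°, uniform, h = -6): β = 253 − 211.4 = 41.6°, B = 49.4°; Δs = -6·41.6/49.4 = -5.0526; s = 28.0000 − 5.0526 = 22.9474
segment 2 (211.4° to 260.8°, uniform, h = -6) is passed completely: s = 28.0000 + (-6) = 22.0000
segment 3 (260.8° to 334.4°, dwell): s unchanged at 22.0000
θ = 346.8° falls in segment 4 (334.4° to 360°, cycloidal, h = -22): β = 346.8 − 334.4 = 12.4°, B = 25.6°; Δs = -22·(0.4844 − sin(2π·0.4844)/(2π)) = -10.3131; s = 22.0000 − 10.3131 = 11.6869
θ = 349.2° falls in segment 4 (334.4° to 360°, cycloidal, h = -22): β = 349.2 − 334.4 = 14.8°, B = 25.6°; Δs = -22·(0.5781 − sin(2π·0.5781)/(2π)) = -14.3693; s = 22.0000 − 14.3693 = 7.6307
θ=246.3°: R = R0 + s = 23 + 23.7611 = 46.7611
θ=253°: R = R0 + s = 23 + 22.9474 = 45.9474
θ=346.8°: R = R0 + s = 23 + 11.6869 = 34.6869
θ=349.2°: R = R0 + s = 23 + 7.6307 = 30.6307

θ=246.3°: 46.7611
θ=253°: 45.9474
θ=346.8°: 34.6869
θ=349.2°: 30.6307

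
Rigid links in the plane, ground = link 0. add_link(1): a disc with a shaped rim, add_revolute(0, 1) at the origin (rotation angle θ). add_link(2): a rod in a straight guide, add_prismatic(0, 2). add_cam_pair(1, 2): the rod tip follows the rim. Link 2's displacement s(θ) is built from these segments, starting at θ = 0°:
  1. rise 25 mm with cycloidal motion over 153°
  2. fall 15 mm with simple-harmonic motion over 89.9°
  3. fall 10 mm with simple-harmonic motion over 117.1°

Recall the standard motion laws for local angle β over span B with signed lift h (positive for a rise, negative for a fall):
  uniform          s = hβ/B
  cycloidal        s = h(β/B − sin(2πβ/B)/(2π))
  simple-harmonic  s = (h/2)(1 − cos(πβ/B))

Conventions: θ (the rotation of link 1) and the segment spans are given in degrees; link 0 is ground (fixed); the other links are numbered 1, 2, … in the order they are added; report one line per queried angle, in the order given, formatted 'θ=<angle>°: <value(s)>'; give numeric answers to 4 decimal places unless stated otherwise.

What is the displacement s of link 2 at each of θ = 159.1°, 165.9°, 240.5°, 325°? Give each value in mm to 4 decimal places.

segment 1 (0° to 153°, cycloidal, h = 25) is passed completely: s = 0.0000 + (25) = 25.0000
θ = 159.1° falls in segment 2 (153° to 242.9°, simple-harmonic, h = -15): β = 159.1 − 153 = 6.1°, B = 89.9°; Δs = -15/2·(1 − cos(π·0.0679)) = -0.1698; s = 25.0000 − 0.1698 = 24.8302
θ = 165.9° falls in segment 2 (153° to 242.9°, simple-harmonic, h = -15): β = 165.9 − 153 = 12.9°, B = 89.9°; Δs = -15/2·(1 − cos(π·0.1435)) = -0.7492; s = 25.0000 − 0.7492 = 24.2508
θ = 240.5° falls in segment 2 (153° to 242.9°, simple-harmonic, h = -15): β = 240.5 − 153 = 87.5°, B = 89.9°; Δs = -15/2·(1 − cos(π·0.9733)) = -14.9736; s = 25.0000 − 14.9736 = 10.0264
segment 2 (153° to 242.9°, simple-harmonic, h = -15) is passed completely: s = 25.0000 + (-15) = 10.0000
θ = 325° falls in segment 3 (242.9° to 360°, simple-harmonic, h = -10): β = 325 − 242.9 = 82.1°, B = 117.1°; Δs = -10/2·(1 − cos(π·0.7011)) = -7.9530; s = 10.0000 − 7.9530 = 2.0470

θ=159.1°: 24.8302
θ=165.9°: 24.2508
θ=240.5°: 10.0264
θ=325°: 2.0470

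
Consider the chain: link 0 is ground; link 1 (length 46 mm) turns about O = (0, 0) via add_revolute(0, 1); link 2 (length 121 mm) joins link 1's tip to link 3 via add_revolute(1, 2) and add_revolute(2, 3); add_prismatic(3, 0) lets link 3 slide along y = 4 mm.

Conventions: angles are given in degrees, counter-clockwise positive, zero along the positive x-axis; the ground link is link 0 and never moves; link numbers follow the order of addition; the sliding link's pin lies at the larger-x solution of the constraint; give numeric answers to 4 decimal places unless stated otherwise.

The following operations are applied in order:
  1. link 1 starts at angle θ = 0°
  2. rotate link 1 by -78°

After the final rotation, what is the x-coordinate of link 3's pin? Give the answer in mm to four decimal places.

geometry: r = 46 mm, L = 121 mm, e = 4 mm; θ starts at 0°
rotate link 1 by -78°: θ ← 0° -78° = -78°
crank pin P = (r cos θ, r sin θ) = (9.563938, -44.994790)
h = r sin θ − e = -44.994790 − 4 = -48.994790
x = r cos θ + √(L² − h²) = 9.563938 + 110.636841 = 120.200779

120.2008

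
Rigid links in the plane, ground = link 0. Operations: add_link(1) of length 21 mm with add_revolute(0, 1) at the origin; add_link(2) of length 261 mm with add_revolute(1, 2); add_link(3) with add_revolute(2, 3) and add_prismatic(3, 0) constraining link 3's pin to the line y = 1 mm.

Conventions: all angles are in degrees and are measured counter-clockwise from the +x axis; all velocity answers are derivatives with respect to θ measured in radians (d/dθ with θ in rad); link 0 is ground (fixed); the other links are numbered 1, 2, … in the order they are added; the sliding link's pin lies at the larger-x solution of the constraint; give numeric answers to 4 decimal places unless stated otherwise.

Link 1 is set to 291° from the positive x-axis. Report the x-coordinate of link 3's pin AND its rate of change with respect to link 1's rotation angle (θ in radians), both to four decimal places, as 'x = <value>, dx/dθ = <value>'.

geometry: r = 21 mm, L = 261 mm, e = 1 mm
crank pin P = (r cos θ, r sin θ) = (7.525727, -19.605189)
h = r sin θ − e = -19.605189 − 1 = -20.605189
x = r cos θ + √(L² − h²) = 7.525727 + 260.185369 = 267.711096
dx/dθ = −r sin θ − h·r cos θ/√(L² − h²) (θ in radians; h = -20.605189) = 20.201183

x = 267.7111, dx/dθ = 20.2012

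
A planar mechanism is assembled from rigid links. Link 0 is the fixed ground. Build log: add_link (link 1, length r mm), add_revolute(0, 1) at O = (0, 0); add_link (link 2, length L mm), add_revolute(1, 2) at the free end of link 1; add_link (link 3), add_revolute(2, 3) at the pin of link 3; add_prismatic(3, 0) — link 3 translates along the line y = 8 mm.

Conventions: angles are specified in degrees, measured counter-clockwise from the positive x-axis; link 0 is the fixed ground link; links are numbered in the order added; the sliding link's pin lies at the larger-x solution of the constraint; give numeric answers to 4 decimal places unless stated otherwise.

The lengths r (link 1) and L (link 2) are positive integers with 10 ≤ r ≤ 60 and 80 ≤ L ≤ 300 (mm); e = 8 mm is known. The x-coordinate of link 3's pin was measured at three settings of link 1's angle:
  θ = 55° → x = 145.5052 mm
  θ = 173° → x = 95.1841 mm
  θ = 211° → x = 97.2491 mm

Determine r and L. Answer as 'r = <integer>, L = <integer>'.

constraint per measurement: (x − r cos θ)² + (r sin θ − e)² = L²
subtracting the θ₁ and θ₂ equations cancels the r² and L² terms:
r = (x₁² − x₂²) / (2[(x₁cos θ₁ + e sin θ₁) − (x₂cos θ₂ + e sin θ₂)]) = 33.0000 → r = 33
L² = (x₁ − r cos θ₁)² + (r sin θ₁ − e)² = 16383.9996 → L = 128.0000 → L = 128
check at θ₃=211°: x = 97.2491 (printed 97.2491) ✓

r = 33, L = 128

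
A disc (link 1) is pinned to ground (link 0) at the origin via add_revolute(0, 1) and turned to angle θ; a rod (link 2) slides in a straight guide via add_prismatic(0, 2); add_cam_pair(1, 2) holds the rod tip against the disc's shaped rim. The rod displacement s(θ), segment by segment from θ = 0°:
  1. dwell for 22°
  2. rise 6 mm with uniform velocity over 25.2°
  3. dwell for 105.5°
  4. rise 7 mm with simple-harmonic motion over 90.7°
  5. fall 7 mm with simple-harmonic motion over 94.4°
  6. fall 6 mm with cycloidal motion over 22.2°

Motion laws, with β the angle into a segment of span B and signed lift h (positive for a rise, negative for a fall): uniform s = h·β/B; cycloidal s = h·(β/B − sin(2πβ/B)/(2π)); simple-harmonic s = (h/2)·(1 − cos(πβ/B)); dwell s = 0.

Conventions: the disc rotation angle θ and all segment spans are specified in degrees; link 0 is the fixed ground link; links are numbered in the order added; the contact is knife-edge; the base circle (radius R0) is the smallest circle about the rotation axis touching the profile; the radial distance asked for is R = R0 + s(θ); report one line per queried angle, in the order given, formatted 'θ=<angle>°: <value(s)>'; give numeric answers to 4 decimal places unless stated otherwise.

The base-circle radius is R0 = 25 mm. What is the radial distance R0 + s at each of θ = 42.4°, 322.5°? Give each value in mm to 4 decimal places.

segment 1 (0° to 22°, dwell): s unchanged at 0.0000
θ = 42.4° falls in segment 2 (22° to 47.2°, uniform, h = 6): β = 42.4 − 22 = 20.4°, B = 25.2°; Δs = 6·20.4/25.2 = 4.8571; s = 0.0000 + 4.8571 = 4.8571
segment 2 (22° to 47.2°, uniform, h = 6) is passed completely: s = 0.0000 + (6) = 6.0000
segment 3 (47.2° to 152.7°, dwell): s unchanged at 6.0000
segment 4 (152.7° to 243.4°, simple-harmonic, h = 7) is passed completely: s = 6.0000 + (7) = 13.0000
θ = 322.5° falls in segment 5 (243.4° to 337.8°, simple-harmonic, h = -7): β = 322.5 − 243.4 = 79.1°, B = 94.4°; Δs = -7/2·(1 − cos(π·0.8379)) = -6.5560; s = 13.0000 − 6.5560 = 6.4440
θ=42.4°: R = R0 + s = 25 + 4.8571 = 29.8571
θ=322.5°: R = R0 + s = 25 + 6.4440 = 31.4440

θ=42.4°: 29.8571
θ=322.5°: 31.4440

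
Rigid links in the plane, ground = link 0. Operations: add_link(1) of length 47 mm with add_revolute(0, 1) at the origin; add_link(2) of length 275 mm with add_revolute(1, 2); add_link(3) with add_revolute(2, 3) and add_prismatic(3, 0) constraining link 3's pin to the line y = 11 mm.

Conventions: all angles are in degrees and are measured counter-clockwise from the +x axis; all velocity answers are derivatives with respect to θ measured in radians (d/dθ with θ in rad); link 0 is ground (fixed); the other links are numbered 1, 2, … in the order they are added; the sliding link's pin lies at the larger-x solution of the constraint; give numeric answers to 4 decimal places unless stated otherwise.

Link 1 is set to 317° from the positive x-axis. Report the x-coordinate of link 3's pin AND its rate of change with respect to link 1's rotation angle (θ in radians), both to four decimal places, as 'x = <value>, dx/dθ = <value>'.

geometry: r = 47 mm, L = 275 mm, e = 11 mm
crank pin P = (r cos θ, r sin θ) = (34.373624, -32.053923)
h = r sin θ − e = -32.053923 − 11 = -43.053923
x = r cos θ + √(L² − h²) = 34.373624 + 271.608836 = 305.982460
dx/dθ = −r sin θ − h·r cos θ/√(L² − h²) (θ in radians; h = -43.053923) = 37.502639

x = 305.9825, dx/dθ = 37.5026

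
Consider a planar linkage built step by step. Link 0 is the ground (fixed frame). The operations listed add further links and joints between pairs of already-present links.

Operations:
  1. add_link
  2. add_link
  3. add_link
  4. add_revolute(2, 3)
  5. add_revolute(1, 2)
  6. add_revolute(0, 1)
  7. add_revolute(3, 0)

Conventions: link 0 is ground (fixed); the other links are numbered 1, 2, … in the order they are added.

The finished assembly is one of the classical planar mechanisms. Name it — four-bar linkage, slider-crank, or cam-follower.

links: 4 (incl. ground); joints: 4 revolute, 0 prismatic, 0 higher (cam) pair, forming one closed loop
4 links in a single 4R loop → four-bar linkage

four-bar linkage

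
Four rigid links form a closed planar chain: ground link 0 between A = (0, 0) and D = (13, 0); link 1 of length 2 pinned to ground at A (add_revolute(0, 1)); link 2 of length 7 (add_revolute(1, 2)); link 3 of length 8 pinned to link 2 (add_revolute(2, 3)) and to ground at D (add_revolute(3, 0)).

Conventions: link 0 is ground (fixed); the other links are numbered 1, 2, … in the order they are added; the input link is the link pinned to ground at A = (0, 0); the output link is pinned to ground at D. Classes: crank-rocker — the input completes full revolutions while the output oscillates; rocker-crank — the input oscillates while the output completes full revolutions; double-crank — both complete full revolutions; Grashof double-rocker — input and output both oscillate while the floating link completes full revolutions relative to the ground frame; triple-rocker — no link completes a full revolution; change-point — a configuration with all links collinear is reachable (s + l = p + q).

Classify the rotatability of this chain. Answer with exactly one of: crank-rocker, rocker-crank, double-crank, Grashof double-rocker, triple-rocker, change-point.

lengths: ground=13, input=2, coupler=7, output=8
sorted: s=2 (shortest), l=13 (longest), p+q=15
s + l = 15 vs p + q = 15
s + l = p + q → change-point (collinear configuration reachable)

change-point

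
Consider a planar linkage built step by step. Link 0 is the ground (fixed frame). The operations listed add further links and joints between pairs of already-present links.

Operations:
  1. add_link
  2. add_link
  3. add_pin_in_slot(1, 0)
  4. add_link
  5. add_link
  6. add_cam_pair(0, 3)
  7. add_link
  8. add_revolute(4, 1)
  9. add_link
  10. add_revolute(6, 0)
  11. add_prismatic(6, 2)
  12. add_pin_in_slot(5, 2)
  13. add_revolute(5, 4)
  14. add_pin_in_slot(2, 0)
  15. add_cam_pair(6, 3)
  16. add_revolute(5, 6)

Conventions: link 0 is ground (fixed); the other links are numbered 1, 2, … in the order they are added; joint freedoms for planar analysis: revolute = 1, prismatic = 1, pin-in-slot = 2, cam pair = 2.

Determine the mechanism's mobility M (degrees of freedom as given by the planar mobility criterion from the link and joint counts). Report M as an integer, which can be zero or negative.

L=1 J1=0 J2=0
add link → L=2 J1=0 J2=0
add link → L=3 J1=0 J2=0
PS@1,0 dof=2 J2 → L=3 J1=0 J2=1
add link → L=4 J1=0 J2=1
add link → L=5 J1=0 J2=1
C@0,3 dof=2 J2 → L=5 J1=0 J2=2
add link → L=6 J1=0 J2=2
R@4,1 dof=1 J1 → L=6 J1=1 J2=2
add link → L=7 J1=1 J2=2
R@6,0 dof=1 J1 → L=7 J1=2 J2=2
P@6,2 dof=1 J1 → L=7 J1=3 J2=2
PS@5,2 dof=2 J2 → L=7 J1=3 J2=3
R@5,4 dof=1 J1 → L=7 J1=4 J2=3
PS@2,0 dof=2 J2 → L=7 J1=4 J2=4
C@6,3 dof=2 J2 → L=7 J1=4 J2=5
R@5,6 dof=1 J1 → L=7 J1=5 J2=5
M=3(L−1)−2J1−J2=3·6−2·5−5=3

M = 3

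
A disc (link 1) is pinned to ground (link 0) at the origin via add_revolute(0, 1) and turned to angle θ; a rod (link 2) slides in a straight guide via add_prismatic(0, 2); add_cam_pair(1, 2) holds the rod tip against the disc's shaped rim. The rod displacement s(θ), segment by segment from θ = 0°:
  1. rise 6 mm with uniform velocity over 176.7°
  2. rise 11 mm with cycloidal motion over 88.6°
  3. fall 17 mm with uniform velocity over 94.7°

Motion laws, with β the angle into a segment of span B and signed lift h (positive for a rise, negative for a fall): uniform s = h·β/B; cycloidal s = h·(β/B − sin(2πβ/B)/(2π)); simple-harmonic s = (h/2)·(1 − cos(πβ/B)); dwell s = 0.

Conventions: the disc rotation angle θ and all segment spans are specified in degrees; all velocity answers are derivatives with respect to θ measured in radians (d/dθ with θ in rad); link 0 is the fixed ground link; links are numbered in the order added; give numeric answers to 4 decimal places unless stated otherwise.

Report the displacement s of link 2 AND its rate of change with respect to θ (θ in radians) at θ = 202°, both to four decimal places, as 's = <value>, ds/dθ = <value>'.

segment 1 (0° to 176.7°, uniform, h = 6) is passed completely: s = 0.0000 + (6) = 6.0000
θ = 202° falls in segment 2 (176.7° to 265.3°, cycloidal, h = 11): β = 202 − 176.7 = 25.3°, B = 88.6°; Δs = 11·(0.2856 − sin(2π·0.2856)/(2π)) = 1.4339; s = 6.0000 + 1.4339 = 7.4339
velocity in seg [176.7°–265.3°] (cycloidal), θ in radians: β = 25.3° = 0.4416 rad, B = 88.6° = 1.5464 rad; ds/dθ = (h/B)(1 − cos(2πβ/B)) = (11/1.5464)(1 − cos(2π·0.2856)) = 8.689341 mm/rad

s = 7.4339, ds/dθ = 8.6893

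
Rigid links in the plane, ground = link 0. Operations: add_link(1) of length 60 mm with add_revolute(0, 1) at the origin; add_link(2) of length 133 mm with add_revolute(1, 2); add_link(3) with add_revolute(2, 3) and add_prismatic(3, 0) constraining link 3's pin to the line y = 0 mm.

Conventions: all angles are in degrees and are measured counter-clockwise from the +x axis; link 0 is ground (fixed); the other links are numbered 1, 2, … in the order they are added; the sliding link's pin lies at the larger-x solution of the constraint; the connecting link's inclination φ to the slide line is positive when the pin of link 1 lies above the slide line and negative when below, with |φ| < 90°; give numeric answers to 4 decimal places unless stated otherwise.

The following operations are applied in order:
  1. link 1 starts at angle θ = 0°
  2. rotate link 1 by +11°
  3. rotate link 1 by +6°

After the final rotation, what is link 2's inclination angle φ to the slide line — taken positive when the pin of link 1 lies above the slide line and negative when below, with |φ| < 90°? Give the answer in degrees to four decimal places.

geometry: r = 60 mm, L = 133 mm, e = 0 mm; θ starts at 0°
rotate link 1 by +11°: θ ← 0° +11° = 11°
rotate link 1 by +6°: θ ← 11° +6° = 17°
h = r sin θ − e = 17.542302 − 0 = 17.542302
sin φ = h / L = 17.542302 / 133 = 0.13189701
φ = arcsin(0.13189701) = 7.579227°

7.5792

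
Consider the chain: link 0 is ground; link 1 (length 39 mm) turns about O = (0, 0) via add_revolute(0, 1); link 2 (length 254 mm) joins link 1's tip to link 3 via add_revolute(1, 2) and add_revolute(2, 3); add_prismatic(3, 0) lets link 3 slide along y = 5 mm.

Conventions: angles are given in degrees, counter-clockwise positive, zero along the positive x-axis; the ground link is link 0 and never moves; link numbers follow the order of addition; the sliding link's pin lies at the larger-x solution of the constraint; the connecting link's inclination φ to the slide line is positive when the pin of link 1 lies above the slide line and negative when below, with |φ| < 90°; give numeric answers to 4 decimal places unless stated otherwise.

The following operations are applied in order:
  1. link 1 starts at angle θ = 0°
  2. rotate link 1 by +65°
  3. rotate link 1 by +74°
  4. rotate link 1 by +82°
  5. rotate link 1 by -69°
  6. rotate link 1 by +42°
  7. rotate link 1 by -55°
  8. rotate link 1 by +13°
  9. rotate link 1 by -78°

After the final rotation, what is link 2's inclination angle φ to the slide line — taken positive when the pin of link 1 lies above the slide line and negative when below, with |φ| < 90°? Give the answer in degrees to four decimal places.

geometry: r = 39 mm, L = 254 mm, e = 5 mm; θ starts at 0°
rotate link 1 by +65°: θ ← 0° +65° = 65°
rotate link 1 by +74°: θ ← 65° +74° = 139°
rotate link 1 by +82°: θ ← 139° +82° = 221°
rotate link 1 by -69°: θ ← 221° -69° = 152°
rotate link 1 by +42°: θ ← 152° +42° = 194°
rotate link 1 by -55°: θ ← 194° -55° = 139°
rotate link 1 by +13°: θ ← 139° +13° = 152°
rotate link 1 by -78°: θ ← 152° -78° = 74°
h = r sin θ − e = 37.489206 − 5 = 32.489206
sin φ = h / L = 32.489206 / 254 = 0.12791026
φ = arcsin(0.12791026) = 7.348851°

7.3489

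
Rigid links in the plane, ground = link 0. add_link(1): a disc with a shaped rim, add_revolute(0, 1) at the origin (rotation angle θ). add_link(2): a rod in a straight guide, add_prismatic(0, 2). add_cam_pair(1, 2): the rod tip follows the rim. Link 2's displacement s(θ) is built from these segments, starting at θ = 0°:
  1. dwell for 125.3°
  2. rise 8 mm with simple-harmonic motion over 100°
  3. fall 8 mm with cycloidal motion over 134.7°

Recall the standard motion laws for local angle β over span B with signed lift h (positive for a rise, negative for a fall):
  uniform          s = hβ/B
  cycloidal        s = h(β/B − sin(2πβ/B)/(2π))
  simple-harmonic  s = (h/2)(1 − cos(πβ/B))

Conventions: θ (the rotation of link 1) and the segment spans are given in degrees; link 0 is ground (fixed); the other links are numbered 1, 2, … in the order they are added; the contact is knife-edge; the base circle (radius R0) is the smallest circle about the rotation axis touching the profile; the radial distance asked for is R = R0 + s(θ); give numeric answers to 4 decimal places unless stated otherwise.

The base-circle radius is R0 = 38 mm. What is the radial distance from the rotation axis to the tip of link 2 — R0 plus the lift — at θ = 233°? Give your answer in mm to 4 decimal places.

segment 1 (0° to 125.3°, dwell): s unchanged at 0.0000
segment 2 (125.3° to 225.3°, simple-harmonic, h = 8) is passed completely: s = 0.0000 + (8) = 8.0000
θ = 233° falls in segment 3 (225.3° to 360°, cycloidal, h = -8): β = 233 − 225.3 = 7.7°, B = 134.7°; Δs = -8·(0.0572 − sin(2π·0.0572)/(2π)) = -0.0098; s = 8.0000 − 0.0098 = 7.9902
R = R0 + s = 38 + 7.9902 = 45.9902

45.9902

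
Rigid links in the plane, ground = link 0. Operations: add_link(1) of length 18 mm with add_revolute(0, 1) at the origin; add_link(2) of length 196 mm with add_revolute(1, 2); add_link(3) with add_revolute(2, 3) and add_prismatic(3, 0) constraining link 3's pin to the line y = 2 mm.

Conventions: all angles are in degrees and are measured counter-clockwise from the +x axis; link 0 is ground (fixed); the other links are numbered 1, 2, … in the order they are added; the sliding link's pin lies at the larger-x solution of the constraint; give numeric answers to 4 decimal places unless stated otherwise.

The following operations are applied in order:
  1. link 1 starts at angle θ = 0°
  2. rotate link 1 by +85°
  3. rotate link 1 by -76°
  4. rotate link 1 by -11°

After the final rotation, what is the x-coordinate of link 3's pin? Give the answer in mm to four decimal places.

geometry: r = 18 mm, L = 196 mm, e = 2 mm; θ starts at 0°
rotate link 1 by +85°: θ ← 0° +85° = 85°
rotate link 1 by -76°: θ ← 85° -76° = 9°
rotate link 1 by -11°: θ ← 9° -11° = -2°
crank pin P = (r cos θ, r sin θ) = (17.989035, -0.628191)
h = r sin θ − e = -0.628191 − 2 = -2.628191
x = r cos θ + √(L² − h²) = 17.989035 + 195.982378 = 213.971413

213.9714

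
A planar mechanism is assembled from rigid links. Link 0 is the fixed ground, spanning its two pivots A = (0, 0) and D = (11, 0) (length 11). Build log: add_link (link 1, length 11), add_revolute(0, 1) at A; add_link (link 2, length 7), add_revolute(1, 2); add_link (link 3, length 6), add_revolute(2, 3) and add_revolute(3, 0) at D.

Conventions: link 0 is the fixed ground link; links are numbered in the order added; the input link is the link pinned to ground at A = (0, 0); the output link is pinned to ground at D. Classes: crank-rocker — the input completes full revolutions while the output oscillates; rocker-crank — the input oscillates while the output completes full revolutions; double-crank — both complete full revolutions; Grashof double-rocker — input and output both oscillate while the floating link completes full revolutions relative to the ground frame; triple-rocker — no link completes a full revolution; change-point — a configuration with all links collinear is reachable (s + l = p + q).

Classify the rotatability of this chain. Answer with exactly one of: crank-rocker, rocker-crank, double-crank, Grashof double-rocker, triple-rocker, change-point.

lengths: ground=11, input=11, coupler=7, output=6
sorted: s=6 (shortest), l=11 (longest), p+q=18
s + l = 17 vs p + q = 18
s + l < p + q (Grashof) with shortest = output link → rocker-crank

rocker-crank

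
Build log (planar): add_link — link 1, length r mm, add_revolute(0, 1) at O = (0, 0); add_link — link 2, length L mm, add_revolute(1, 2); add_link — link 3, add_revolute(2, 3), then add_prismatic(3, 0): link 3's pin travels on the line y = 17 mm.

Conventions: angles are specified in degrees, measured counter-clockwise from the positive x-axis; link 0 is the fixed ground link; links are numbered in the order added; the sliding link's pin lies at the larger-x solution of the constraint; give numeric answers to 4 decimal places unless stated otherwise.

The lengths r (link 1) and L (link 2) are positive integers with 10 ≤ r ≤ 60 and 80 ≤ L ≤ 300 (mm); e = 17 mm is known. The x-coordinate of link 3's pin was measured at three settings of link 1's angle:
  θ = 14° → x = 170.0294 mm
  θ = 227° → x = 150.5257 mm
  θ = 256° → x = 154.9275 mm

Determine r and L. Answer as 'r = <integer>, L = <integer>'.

constraint per measurement: (x − r cos θ)² + (r sin θ − e)² = L²
subtracting the θ₁ and θ₂ equations cancels the r² and L² terms:
r = (x₁² − x₂²) / (2[(x₁cos θ₁ + e sin θ₁) − (x₂cos θ₂ + e sin θ₂)]) = 11.0000 → r = 11
L² = (x₁ − r cos θ₁)² + (r sin θ₁ − e)² = 25599.9845 → L = 160.0000 → L = 160
check at θ₃=256°: x = 154.9275 (printed 154.9275) ✓

r = 11, L = 160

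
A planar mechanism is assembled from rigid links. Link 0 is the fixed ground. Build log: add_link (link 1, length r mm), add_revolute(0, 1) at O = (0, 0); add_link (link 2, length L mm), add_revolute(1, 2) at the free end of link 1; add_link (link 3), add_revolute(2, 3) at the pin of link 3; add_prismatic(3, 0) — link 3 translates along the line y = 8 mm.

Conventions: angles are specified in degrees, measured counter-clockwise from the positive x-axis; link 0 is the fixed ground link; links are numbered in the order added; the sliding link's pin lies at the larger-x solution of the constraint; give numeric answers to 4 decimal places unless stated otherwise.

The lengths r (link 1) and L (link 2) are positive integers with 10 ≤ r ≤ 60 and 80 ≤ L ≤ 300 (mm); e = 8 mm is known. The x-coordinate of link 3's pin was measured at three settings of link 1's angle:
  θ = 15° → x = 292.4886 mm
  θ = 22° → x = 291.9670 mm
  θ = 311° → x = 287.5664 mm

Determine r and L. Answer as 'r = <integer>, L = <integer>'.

constraint per measurement: (x − r cos θ)² + (r sin θ − e)² = L²
subtracting the θ₁ and θ₂ equations cancels the r² and L² terms:
r = (x₁² − x₂²) / (2[(x₁cos θ₁ + e sin θ₁) − (x₂cos θ₂ + e sin θ₂)]) = 13.9983 → r = 14
L² = (x₁ − r cos θ₁)² + (r sin θ₁ − e)² = 77840.9815 → L = 279.0000 → L = 279
check at θ₃=311°: x = 287.5664 (printed 287.5664) ✓

r = 14, L = 279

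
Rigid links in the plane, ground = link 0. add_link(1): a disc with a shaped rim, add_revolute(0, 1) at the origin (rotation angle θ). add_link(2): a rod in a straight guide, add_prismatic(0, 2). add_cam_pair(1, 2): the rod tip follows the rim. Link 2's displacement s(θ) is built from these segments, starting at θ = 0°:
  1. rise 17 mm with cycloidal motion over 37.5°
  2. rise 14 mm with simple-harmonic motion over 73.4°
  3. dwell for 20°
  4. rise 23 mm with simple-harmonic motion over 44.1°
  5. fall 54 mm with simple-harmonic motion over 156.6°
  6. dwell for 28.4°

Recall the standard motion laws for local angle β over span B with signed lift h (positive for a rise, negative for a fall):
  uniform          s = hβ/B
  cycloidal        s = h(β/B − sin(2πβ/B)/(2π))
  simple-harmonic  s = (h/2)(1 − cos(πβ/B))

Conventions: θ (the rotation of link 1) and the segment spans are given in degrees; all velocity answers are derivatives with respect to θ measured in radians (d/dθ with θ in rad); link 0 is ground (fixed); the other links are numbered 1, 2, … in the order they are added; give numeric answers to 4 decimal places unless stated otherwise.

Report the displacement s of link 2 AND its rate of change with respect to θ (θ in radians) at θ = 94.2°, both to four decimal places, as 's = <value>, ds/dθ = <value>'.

segment 1 (0° to 37.5°, cycloidal, h = 17) is passed completely: s = 0.0000 + (17) = 17.0000
θ = 94.2° falls in segment 2 (37.5° to 110.9°, simple-harmonic, h = 14): β = 94.2 − 37.5 = 56.7°, B = 73.4°; Δs = 14/2·(1 − cos(π·0.7725)) = 12.2867; s = 17.0000 + 12.2867 = 29.2867
velocity in seg [37.5°–110.9°] (simple-harmonic), θ in radians: β = 56.7° = 0.9896 rad, B = 73.4° = 1.2811 rad; ds/dθ = (πh/(2B)) sin(πβ/B) = (π·14/(2·1.2811)) sin(π·0.7725) = 11.251571 mm/rad

s = 29.2867, ds/dθ = 11.2516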